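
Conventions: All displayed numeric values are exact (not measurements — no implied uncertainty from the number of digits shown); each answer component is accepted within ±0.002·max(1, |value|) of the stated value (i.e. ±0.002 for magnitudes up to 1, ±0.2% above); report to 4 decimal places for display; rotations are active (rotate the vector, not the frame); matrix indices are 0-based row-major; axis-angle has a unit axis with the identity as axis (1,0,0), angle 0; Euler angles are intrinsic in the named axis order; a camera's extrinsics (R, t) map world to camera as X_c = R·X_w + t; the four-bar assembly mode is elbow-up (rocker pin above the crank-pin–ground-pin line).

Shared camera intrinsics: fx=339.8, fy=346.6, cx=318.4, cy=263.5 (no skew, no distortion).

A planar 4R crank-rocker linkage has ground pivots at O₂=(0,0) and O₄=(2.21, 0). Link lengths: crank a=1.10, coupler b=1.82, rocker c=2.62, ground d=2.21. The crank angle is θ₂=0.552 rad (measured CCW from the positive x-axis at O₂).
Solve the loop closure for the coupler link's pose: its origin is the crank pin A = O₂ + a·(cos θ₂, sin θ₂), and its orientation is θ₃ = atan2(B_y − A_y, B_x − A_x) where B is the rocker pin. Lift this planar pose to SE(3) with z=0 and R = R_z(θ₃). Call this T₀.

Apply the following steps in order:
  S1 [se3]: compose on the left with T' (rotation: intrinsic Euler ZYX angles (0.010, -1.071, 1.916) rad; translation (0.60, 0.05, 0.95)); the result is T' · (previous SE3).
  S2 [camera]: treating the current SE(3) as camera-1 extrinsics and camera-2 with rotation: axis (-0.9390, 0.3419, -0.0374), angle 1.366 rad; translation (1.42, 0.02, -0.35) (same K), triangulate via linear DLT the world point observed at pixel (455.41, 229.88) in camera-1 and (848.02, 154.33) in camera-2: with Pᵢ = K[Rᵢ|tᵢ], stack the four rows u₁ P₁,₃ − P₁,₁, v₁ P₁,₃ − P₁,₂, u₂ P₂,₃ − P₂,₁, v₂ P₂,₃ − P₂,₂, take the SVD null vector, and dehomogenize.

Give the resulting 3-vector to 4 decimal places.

source (fourbar_fk): coupler pose = R=[0.1057 -0.9944 0.0000; 0.9944 0.1057 0.0000; 0.0000 0.0000 1.0000], t=(0.9366, 0.5768, 0.0000)
after S1 (compose_se3): R=[-0.7672 -0.5635 0.3064; -0.3442 -0.0414 -0.9380; 0.5413 -0.8251 -0.1622], t=(0.5744, -0.1455, 2.0322)
after S2 (triangulate): (0.2823, -1.9237, 0.2128)

result = (0.2823, -1.9237, 0.2128)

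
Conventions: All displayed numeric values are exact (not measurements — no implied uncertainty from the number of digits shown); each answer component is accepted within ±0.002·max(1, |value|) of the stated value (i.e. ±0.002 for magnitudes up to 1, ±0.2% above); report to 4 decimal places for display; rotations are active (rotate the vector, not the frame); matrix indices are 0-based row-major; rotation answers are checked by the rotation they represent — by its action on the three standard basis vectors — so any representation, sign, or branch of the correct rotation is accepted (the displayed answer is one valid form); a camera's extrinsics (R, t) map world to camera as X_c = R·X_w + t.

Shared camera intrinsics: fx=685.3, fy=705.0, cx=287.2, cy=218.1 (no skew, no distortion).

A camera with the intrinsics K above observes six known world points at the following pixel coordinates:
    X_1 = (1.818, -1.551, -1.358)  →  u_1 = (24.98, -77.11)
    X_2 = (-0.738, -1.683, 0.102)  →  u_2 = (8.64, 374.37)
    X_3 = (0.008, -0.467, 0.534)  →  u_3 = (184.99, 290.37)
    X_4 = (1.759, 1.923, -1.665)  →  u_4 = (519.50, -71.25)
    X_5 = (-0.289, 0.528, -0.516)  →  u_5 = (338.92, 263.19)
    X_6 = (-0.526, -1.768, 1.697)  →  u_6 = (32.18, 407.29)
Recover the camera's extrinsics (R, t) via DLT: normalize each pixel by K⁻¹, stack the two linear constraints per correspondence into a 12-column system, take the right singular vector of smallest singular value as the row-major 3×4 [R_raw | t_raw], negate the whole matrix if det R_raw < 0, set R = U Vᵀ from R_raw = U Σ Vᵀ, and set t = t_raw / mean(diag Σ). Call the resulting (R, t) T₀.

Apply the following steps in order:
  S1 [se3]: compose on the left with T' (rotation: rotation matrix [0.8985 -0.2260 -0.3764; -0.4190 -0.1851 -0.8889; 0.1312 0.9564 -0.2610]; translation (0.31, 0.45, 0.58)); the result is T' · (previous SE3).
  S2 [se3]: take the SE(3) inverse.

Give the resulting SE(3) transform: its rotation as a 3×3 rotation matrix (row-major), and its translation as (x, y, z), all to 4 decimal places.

source (pnp_recover): camera pose = R=[-0.1076 0.9792 -0.1719; -0.8701 -0.0091 0.4928; 0.4810 0.2026 0.8530], t=(-0.2800, 0.3100, 5.1996)
after S1 (compose_se3): R=[-0.0811 0.8056 -0.5869; -0.2214 -0.5887 -0.7774; -0.9718 0.0669 0.2261], t=(-1.9688, -4.1121, -0.5174)
after S2 (invert_se3): R=[-0.0811 -0.2214 -0.9718; 0.8056 -0.5887 0.0669; -0.5869 -0.7774 0.2261], t=(-1.5730, -0.8001, -4.2354)

rotation (matrix) = ((-0.0811, -0.2214, -0.9718), (0.8056, -0.5887, 0.0669), (-0.5869, -0.7774, 0.2261)), translation = (-1.5730, -0.8001, -4.2354)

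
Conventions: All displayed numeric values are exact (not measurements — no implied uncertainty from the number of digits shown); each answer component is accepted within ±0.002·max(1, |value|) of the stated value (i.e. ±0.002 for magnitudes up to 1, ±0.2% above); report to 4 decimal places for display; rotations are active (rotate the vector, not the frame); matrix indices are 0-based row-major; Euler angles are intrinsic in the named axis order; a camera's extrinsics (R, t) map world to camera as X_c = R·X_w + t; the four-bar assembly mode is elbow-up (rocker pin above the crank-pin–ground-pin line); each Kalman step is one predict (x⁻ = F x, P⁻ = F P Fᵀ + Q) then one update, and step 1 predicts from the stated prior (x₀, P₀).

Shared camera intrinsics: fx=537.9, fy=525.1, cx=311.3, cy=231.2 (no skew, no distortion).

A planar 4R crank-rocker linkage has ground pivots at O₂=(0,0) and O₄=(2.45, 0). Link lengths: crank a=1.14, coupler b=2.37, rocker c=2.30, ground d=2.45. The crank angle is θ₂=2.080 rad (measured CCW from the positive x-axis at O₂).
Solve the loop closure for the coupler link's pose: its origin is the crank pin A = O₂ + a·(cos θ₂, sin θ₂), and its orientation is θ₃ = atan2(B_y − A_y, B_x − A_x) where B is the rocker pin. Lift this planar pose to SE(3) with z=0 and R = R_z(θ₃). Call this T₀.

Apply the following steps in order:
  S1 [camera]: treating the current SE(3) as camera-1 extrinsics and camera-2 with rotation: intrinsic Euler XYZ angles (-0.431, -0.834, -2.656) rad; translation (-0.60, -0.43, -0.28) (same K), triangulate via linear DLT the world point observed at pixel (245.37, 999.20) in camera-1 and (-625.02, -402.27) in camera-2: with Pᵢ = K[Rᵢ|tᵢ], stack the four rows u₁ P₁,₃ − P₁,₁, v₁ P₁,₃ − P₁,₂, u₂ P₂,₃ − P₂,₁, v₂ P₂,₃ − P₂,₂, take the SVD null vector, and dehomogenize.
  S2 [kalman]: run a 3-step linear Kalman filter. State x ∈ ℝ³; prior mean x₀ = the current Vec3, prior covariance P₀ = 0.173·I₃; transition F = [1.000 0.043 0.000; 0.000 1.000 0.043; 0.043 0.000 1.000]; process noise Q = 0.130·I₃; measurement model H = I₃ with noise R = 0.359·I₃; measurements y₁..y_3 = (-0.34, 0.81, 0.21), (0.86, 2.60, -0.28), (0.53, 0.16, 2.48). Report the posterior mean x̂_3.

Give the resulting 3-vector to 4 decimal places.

source (fourbar_fk): coupler pose = R=[0.8824 -0.4705 0.0000; 0.4705 0.8824 0.0000; 0.0000 0.0000 1.0000], t=(-0.5557, 0.9954, 0.0000)
after S1 (triangulate): (1.0474, 1.2438, 1.7679)
after S2 (kf_track): (0.6405, 1.0772, 1.3801)

result = (0.6405, 1.0772, 1.3801)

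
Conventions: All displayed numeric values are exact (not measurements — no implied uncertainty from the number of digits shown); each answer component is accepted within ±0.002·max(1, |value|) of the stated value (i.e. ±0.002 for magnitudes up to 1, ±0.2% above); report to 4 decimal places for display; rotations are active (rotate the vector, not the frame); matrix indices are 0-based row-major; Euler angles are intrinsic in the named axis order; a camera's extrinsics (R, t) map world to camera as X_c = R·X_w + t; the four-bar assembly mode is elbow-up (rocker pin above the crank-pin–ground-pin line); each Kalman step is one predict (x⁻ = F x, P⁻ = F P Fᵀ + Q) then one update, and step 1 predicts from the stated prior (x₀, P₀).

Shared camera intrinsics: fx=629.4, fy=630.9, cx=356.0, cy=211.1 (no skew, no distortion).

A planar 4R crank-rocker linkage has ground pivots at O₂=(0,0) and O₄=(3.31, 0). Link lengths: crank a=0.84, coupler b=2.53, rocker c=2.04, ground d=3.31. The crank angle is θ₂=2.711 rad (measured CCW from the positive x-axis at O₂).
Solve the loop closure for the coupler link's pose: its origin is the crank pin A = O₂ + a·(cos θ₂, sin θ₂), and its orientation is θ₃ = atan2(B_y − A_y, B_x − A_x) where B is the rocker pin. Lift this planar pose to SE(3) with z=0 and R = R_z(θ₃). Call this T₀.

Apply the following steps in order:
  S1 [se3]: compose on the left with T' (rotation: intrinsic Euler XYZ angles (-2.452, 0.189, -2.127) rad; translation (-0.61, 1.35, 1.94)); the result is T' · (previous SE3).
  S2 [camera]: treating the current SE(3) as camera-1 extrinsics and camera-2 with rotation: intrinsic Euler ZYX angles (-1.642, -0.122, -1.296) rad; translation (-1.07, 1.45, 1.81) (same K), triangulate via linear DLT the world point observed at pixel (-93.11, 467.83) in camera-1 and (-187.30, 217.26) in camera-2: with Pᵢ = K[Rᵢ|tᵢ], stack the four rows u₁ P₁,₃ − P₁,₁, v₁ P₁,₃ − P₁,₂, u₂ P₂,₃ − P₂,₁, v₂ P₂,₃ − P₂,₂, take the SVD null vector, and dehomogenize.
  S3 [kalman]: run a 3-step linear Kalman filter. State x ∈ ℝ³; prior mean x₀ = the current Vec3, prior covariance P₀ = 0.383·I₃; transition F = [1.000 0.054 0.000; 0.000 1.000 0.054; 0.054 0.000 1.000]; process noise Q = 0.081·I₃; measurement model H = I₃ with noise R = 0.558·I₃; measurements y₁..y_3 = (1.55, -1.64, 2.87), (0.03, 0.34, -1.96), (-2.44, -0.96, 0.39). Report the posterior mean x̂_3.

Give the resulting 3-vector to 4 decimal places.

source (fourbar_fk): coupler pose = R=[0.9472 -0.3206 0.0000; 0.3206 0.9472 0.0000; 0.0000 0.0000 1.0000], t=(-0.7633, 0.3506, 0.0000)
after S1 (compose_se3): R=[-0.2238 0.9564 0.1879; 0.7784 0.0594 0.6249; 0.5865 0.2861 -0.7578], t=(0.0783, 0.9089, 1.7469)
after S2 (triangulate): (1.7308, -1.8350, -1.3255)
after S3 (kf_track): (-0.2242, -1.0346, -0.0624)

result = (-0.2242, -1.0346, -0.0624)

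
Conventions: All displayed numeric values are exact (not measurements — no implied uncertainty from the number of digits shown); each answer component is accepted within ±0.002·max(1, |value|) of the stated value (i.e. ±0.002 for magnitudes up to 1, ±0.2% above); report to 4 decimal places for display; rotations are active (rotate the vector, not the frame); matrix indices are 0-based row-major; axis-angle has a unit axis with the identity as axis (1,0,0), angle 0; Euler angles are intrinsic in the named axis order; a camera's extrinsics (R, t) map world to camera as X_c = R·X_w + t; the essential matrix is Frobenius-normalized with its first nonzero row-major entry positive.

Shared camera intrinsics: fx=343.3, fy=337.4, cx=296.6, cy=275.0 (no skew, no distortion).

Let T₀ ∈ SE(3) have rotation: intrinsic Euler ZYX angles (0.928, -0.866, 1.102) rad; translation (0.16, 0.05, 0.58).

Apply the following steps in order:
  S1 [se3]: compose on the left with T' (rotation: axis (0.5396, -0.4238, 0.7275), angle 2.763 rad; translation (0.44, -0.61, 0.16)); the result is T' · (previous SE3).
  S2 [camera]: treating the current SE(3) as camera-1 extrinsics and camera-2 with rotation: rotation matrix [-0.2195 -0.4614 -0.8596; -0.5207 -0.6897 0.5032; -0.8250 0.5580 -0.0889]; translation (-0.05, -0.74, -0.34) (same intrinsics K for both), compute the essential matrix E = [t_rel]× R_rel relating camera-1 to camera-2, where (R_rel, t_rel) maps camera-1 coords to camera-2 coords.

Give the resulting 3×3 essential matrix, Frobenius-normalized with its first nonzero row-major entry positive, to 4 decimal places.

matrix = [0.0609 -0.1671 -0.1590; -0.5055 -0.4255 0.2517; -0.1710 0.4655 0.4440]

after S1 (compose_se3): R=[-0.0534 0.8237 0.5645; -0.9741 -0.1674 0.1522; 0.2198 -0.5418 0.8113], t=(0.6941, -1.1273, 0.3397)
after S2 (essential): [0.0609 -0.1671 -0.1590; -0.5055 -0.4255 0.2517; -0.1710 0.4655 0.4440]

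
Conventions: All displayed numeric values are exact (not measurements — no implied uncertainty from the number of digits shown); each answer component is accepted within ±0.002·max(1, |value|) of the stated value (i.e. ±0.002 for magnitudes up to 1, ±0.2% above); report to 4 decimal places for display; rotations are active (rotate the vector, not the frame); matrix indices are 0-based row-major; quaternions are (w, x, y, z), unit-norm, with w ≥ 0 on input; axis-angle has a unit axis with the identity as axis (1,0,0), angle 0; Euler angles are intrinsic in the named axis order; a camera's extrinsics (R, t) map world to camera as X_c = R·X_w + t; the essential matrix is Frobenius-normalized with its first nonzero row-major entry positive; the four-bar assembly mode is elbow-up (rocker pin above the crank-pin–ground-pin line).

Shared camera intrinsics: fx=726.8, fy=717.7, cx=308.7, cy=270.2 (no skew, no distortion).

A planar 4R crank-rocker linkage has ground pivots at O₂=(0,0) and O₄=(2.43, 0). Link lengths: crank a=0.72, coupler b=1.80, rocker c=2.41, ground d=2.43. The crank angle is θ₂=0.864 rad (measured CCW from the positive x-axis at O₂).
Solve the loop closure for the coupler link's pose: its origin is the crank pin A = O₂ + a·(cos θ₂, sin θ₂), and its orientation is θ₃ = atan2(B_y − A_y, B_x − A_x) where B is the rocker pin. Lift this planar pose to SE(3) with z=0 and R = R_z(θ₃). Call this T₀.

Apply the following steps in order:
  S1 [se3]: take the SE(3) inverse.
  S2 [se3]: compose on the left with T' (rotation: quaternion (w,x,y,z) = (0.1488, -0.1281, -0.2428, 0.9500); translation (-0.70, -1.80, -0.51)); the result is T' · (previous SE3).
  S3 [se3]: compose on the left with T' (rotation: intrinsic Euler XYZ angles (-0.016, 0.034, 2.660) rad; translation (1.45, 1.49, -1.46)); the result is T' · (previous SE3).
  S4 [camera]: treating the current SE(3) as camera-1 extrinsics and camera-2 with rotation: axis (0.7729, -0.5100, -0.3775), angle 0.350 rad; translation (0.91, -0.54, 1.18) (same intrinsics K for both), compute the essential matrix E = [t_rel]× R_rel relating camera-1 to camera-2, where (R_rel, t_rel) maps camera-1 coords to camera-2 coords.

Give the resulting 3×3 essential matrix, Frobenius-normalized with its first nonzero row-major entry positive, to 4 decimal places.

source (fourbar_fk): coupler pose = R=[0.4703 -0.8825 0.0000; 0.8825 0.4703 0.0000; 0.0000 0.0000 1.0000], t=(0.4676, 0.5475, 0.0000)
after S1 (invert_se3): R=[0.4703 0.8825 0.0000; -0.8825 0.4703 -0.0000; 0.0000 0.0000 1.0000], t=(-0.7031, 0.1552, 0.0000)
after S2 (compose_se3): R=[-0.2394 -0.9182 -0.3156; 0.9016 -0.0896 -0.4232; 0.3603 -0.3859 0.8493], t=(-0.0853, -2.1725, -0.4672)
after S3 (compose_se3): R=[-0.1931 0.8416 0.5044; -0.9039 -0.3525 0.2421; 0.3816 -0.4092 0.8288], t=(2.5154, 3.3676, -1.9938)
after S4 (essential): [0.3123 -0.0339 0.1692; 0.4387 0.1074 0.4273; -0.3646 0.4837 0.3454]

matrix = [0.3123 -0.0339 0.1692; 0.4387 0.1074 0.4273; -0.3646 0.4837 0.3454]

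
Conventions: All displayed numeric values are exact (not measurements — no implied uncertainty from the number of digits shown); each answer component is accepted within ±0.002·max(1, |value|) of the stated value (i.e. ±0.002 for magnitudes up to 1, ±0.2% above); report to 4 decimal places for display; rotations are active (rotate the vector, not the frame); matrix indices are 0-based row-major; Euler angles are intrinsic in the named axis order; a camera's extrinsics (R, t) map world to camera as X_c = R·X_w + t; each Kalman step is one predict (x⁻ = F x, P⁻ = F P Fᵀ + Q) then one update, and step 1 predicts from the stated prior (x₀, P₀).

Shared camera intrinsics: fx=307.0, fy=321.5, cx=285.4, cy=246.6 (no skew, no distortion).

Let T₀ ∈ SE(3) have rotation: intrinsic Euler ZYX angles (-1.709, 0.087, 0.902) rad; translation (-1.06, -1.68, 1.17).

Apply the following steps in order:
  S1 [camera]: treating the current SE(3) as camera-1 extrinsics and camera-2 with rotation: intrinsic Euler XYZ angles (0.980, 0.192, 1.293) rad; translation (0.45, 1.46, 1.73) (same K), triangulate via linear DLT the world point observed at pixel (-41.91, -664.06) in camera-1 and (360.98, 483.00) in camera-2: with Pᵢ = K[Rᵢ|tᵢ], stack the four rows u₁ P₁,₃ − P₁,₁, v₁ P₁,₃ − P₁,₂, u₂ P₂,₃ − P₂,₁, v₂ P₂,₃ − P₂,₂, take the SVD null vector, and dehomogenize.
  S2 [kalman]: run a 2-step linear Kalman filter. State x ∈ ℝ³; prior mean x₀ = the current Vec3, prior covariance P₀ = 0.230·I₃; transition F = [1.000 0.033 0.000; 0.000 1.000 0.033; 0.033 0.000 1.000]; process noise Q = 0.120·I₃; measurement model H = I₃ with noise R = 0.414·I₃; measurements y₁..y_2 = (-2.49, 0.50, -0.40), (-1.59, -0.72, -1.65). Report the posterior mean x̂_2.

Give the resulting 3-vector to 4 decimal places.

after S1 (triangulate): (1.8189, 0.1727, 0.1399)
after S2 (kf_track): (-0.7800, -0.1590, -0.7806)

result = (-0.7800, -0.1590, -0.7806)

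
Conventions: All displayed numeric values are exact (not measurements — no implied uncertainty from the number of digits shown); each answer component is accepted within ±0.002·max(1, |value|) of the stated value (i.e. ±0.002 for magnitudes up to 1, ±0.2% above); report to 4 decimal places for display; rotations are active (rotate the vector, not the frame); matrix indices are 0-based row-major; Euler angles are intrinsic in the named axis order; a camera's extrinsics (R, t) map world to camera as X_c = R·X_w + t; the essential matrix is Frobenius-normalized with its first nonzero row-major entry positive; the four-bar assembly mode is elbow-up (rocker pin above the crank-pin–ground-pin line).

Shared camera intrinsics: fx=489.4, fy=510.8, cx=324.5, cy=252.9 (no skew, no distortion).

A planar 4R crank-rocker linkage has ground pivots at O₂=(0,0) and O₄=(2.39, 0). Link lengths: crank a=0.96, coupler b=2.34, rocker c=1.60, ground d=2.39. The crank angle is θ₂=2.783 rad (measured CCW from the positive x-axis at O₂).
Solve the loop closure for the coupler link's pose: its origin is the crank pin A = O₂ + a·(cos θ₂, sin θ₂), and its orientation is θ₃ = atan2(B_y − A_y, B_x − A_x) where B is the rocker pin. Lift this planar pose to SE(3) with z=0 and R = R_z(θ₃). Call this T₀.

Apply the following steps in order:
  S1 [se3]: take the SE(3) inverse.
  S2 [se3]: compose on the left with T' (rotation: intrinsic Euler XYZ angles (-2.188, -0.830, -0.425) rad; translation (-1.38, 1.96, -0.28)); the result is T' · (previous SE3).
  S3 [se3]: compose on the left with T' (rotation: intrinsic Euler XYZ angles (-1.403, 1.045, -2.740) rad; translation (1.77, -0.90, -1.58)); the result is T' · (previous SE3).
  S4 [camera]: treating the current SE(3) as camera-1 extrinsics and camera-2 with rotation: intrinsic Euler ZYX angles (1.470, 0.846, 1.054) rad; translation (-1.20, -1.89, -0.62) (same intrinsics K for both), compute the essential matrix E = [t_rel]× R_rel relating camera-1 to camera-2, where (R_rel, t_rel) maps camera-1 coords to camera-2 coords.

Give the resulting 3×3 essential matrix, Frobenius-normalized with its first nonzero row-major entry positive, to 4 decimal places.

matrix = [0.1264 0.0818 0.0767; -0.4386 -0.3260 -0.4169; 0.4523 0.0648 -0.5388]

source (fourbar_fk): coupler pose = R=[0.9357 -0.3528 0.0000; 0.3528 0.9357 0.0000; 0.0000 0.0000 1.0000], t=(-0.8989, 0.3369, 0.0000)
after S1 (invert_se3): R=[0.9357 0.3528 0.0000; -0.3528 0.9357 0.0000; 0.0000 0.0000 1.0000], t=(0.7223, -0.6324, 0.0000)
after S2 (compose_se3): R=[0.4771 0.4773 -0.7379; 0.8348 0.0164 0.5504; 0.2748 -0.8786 -0.3906], t=(-1.1119, 2.7049, 0.2630)
after S3 (compose_se3): R=[0.1810 -0.9772 0.1110; 0.0728 -0.0993 -0.9924; 0.9808 0.1877 0.0531], t=(3.0418, -2.8874, 0.1677)
after S4 (essential): [0.1264 0.0818 0.0767; -0.4386 -0.3260 -0.4169; 0.4523 0.0648 -0.5388]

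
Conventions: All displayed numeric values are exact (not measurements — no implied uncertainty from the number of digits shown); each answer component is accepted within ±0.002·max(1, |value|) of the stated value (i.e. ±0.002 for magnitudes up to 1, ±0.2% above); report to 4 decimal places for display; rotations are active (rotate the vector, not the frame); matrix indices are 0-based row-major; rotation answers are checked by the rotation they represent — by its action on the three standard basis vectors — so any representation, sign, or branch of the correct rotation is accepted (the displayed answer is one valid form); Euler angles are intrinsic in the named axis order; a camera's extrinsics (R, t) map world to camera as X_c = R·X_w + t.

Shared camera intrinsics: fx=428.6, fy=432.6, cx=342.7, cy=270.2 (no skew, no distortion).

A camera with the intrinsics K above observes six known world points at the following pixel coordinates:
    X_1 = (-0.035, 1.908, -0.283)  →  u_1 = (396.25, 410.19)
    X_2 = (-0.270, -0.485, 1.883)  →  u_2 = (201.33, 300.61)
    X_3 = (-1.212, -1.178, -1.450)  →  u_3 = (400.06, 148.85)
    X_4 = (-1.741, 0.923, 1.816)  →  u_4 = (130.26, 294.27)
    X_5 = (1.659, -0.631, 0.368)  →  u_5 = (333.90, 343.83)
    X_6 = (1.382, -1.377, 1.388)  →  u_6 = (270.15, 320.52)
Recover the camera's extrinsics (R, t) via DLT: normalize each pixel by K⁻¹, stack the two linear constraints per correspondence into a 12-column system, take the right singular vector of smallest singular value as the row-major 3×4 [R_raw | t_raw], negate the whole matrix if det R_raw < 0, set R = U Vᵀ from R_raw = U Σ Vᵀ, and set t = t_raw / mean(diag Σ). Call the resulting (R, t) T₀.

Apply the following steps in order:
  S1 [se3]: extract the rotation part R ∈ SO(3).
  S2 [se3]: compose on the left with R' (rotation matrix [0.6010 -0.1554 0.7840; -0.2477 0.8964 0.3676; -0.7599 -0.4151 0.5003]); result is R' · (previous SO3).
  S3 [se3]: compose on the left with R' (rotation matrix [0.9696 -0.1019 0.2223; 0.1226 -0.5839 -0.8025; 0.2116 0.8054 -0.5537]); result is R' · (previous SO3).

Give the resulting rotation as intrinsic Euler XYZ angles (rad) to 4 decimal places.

source (pnp_recover): camera pose = R=[0.2339 0.1907 -0.9534; 0.7208 0.6241 0.3016; 0.6525 -0.7577 0.0085], t=(-0.0701, 0.3603, 5.9199)
after S1 (rot_of_se3): [0.2339 0.1907 -0.9534; 0.7208 0.6241 0.3016; 0.6525 -0.7577 0.0085]
after S2 (compose_so3): [0.5401 -0.5764 -0.6132; 0.8280 0.2337 0.5096; -0.1505 -0.7830 0.6035]
after S3 (compose_so3): [0.4059 -0.7568 -0.5123; -0.2965 0.4212 -0.8571; 0.8645 0.4998 -0.0535]

rotation (euler_xyz) = (1.6331, -0.5379, 1.0785)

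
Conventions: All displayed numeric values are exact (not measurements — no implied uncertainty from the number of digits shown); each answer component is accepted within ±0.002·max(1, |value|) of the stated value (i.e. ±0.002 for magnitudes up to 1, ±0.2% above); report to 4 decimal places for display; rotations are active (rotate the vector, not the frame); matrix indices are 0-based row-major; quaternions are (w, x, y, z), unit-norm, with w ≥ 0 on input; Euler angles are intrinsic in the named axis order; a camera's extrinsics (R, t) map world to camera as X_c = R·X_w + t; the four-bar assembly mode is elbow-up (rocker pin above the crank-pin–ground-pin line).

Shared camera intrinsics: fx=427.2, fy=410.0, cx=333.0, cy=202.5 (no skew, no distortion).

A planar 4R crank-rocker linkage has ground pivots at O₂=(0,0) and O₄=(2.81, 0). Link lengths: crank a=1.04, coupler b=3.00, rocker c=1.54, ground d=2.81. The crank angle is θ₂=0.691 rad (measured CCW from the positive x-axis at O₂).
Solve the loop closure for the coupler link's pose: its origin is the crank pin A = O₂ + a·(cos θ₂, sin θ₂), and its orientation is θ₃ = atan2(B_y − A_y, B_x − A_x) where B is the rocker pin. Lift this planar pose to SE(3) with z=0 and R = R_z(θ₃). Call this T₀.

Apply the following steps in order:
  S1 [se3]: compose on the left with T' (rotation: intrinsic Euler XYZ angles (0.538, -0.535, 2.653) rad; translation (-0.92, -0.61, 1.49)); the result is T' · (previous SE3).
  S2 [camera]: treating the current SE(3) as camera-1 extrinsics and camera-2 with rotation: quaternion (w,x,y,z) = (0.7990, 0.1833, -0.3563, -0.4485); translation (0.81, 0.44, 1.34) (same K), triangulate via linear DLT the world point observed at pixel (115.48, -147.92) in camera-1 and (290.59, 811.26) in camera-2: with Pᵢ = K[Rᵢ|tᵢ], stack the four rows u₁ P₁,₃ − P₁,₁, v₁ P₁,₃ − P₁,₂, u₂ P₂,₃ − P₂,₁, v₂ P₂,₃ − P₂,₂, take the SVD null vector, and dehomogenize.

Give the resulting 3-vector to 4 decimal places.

source (fourbar_fk): coupler pose = R=[0.9826 -0.1859 0.0000; 0.1859 0.9826 0.0000; 0.0000 0.0000 1.0000], t=(0.8014, 0.6628, 0.0000)
after S1 (compose_se3): R=[-0.8214 -0.2555 -0.5098; 0.5046 -0.7424 -0.4408; -0.2658 -0.6193 0.7387], t=(-1.7964, -0.5234, 0.9368)
after S2 (triangulate): (-1.4502, -0.0133, 0.5665)

result = (-1.4502, -0.0133, 0.5665)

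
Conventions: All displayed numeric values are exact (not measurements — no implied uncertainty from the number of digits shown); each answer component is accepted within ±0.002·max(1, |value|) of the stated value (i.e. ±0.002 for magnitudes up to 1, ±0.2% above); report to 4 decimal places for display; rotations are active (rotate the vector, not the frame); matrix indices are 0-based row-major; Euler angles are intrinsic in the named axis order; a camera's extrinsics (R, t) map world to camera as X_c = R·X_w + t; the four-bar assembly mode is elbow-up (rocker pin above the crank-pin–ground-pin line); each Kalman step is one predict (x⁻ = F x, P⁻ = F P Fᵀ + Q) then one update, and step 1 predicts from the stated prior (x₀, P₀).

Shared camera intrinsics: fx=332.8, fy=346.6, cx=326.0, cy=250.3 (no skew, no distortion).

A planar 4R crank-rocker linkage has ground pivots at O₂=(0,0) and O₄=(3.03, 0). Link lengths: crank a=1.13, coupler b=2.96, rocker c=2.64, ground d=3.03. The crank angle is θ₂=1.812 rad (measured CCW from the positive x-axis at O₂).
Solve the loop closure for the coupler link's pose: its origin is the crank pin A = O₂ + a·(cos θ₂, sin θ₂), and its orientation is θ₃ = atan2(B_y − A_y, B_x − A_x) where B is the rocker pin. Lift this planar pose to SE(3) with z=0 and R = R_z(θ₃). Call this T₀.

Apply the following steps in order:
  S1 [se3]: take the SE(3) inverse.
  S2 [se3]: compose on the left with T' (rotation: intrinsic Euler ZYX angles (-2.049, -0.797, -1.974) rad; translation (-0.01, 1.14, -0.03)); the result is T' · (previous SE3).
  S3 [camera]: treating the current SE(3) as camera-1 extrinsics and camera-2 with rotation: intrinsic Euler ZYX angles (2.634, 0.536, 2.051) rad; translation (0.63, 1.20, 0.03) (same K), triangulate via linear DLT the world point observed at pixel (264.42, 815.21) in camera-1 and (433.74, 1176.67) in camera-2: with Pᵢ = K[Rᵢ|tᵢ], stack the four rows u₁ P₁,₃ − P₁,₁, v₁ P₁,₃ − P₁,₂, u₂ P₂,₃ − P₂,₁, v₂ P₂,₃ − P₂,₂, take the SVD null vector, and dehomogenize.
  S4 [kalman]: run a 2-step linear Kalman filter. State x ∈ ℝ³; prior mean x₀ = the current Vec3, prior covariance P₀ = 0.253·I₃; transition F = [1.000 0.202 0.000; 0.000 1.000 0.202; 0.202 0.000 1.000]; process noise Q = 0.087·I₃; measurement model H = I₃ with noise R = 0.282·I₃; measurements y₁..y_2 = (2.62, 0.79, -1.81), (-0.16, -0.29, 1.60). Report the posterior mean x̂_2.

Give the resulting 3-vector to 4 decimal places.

result = (0.9376, 0.3512, 0.3416)

source (fourbar_fk): coupler pose = R=[0.8730 -0.4878 0.0000; 0.4878 0.8730 0.0000; 0.0000 0.0000 1.0000], t=(-0.2699, 1.0973, 0.0000)
after S1 (invert_se3): R=[0.8730 0.4878 0.0000; -0.4878 0.8730 0.0000; 0.0000 0.0000 1.0000], t=(-0.2996, -1.0896, 0.0000)
after S2 (compose_se3): R=[0.0368 -0.7253 0.6875; -0.3448 -0.6549 -0.6724; 0.9379 -0.2123 -0.2742], t=(0.7958, 1.7656, 0.4561)
after S3 (triangulate): (0.2987, 1.3740, 0.1688)
after S4 (kf_track): (0.9376, 0.3512, 0.3416)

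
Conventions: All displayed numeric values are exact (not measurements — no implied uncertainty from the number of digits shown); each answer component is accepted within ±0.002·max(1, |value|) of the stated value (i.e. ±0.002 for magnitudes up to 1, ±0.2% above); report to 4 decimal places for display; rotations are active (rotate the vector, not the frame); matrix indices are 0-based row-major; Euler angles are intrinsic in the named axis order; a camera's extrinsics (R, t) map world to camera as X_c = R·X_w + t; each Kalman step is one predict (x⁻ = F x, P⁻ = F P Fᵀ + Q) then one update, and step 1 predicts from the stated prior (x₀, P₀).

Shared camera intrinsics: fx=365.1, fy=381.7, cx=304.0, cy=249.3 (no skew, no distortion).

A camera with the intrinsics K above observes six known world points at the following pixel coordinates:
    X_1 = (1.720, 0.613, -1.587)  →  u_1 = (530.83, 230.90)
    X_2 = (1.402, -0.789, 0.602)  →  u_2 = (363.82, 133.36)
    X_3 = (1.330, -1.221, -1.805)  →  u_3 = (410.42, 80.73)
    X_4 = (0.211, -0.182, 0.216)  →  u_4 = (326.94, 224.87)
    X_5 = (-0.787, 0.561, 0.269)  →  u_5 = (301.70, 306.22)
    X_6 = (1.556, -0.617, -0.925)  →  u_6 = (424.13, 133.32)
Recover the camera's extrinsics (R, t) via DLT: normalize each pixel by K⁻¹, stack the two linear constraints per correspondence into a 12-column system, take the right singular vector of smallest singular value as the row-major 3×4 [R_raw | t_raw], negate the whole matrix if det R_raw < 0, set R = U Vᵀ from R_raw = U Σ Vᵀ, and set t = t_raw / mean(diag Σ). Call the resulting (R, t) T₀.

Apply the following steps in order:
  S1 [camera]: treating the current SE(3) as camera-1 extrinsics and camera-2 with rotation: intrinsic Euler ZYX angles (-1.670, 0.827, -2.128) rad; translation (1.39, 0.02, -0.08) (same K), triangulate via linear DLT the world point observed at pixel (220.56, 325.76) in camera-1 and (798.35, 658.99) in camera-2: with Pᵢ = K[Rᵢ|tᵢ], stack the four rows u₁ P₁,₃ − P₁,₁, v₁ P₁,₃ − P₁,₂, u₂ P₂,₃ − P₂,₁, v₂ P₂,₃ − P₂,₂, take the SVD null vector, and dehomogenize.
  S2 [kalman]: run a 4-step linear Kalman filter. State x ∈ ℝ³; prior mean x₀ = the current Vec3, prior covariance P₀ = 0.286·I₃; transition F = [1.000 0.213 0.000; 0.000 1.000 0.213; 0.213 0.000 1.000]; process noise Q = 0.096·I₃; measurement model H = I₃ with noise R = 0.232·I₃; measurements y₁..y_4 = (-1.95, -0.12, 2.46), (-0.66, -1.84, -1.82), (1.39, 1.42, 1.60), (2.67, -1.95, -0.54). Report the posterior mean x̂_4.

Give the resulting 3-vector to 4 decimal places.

result = (1.2008, -0.6010, 0.0550)

source (pnp_recover): camera pose = R=[0.7958 0.5941 -0.1174; -0.6021 0.7552 -0.2591; -0.0652 0.2769 0.9587], t=(0.2900, -0.0100, 5.0202)
after S1 (triangulate): (-1.8588, -0.0046, 0.1686)
after S2 (kf_track): (1.2008, -0.6010, 0.0550)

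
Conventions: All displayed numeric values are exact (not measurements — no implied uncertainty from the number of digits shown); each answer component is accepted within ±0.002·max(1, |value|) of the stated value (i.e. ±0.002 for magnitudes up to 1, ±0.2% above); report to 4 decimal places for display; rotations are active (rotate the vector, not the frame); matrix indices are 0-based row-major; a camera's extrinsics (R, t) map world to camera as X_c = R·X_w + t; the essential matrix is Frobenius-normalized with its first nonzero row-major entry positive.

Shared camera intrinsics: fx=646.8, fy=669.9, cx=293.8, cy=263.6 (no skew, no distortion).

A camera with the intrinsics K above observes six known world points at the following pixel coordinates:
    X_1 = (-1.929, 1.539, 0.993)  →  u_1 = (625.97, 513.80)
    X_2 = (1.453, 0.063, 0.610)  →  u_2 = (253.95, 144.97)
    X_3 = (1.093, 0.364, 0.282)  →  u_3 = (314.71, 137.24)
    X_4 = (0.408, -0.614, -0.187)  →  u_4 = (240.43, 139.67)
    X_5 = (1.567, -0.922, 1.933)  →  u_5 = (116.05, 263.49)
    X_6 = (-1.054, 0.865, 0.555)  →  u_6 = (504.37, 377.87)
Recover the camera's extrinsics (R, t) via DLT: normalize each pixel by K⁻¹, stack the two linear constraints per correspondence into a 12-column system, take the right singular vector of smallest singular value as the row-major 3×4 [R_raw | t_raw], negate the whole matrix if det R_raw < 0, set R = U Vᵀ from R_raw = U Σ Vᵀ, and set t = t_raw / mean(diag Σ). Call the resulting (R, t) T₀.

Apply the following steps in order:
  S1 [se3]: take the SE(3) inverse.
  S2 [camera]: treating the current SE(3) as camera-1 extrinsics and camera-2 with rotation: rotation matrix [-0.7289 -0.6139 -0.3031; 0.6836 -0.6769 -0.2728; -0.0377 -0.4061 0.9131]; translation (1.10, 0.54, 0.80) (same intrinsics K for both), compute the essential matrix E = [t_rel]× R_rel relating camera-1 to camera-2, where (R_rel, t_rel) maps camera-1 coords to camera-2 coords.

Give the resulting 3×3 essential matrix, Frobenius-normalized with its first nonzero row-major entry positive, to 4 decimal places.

matrix = [0.0480 0.3878 -0.5889; -0.3892 0.5068 0.3026; -0.0065 0.0225 -0.0122]

source (pnp_recover): camera pose = R=[-0.3795 0.8859 -0.2669; -0.7012 -0.0872 0.7076; 0.6036 0.4556 0.6543], t=(0.3300, -0.3499, 4.0191)
after S1 (invert_se3): R=[-0.3795 -0.7012 0.6036; 0.8859 -0.0872 0.4556; -0.2669 0.7076 0.6543], t=(-2.5459, -2.1541, -2.2941)
after S2 (essential): [0.0480 0.3878 -0.5889; -0.3892 0.5068 0.3026; -0.0065 0.0225 -0.0122]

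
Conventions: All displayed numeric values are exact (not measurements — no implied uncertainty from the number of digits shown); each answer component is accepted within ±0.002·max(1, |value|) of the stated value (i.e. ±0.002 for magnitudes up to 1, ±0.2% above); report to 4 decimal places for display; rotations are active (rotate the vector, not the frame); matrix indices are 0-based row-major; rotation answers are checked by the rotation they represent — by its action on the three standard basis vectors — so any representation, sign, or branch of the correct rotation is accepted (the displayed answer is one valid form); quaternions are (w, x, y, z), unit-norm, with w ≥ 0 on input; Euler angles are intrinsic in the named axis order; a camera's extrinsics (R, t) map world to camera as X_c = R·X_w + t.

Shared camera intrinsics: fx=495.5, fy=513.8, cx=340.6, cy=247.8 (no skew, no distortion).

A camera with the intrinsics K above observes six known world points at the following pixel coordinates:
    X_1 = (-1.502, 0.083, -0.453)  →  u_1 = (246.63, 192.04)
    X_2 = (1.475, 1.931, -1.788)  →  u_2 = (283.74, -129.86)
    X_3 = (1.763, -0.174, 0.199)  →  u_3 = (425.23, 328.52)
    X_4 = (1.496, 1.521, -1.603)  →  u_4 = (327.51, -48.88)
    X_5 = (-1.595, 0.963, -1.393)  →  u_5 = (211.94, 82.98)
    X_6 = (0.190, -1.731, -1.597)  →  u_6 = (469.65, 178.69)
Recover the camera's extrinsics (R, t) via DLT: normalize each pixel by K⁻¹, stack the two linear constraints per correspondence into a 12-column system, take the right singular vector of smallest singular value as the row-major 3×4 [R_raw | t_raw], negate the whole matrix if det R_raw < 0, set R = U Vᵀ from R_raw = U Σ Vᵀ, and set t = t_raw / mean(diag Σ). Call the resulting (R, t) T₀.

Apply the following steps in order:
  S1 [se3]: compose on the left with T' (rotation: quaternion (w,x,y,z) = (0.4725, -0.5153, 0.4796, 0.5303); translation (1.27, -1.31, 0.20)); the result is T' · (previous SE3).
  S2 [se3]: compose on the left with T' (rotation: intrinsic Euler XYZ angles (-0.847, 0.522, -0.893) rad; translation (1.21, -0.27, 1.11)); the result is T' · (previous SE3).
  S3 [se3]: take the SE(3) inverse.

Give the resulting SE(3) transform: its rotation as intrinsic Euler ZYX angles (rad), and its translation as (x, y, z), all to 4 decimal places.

source (pnp_recover): camera pose = R=[0.5673 -0.7296 -0.3819; 0.1682 -0.3513 0.9210; -0.8062 -0.5867 -0.0766], t=(-0.4300, 0.0300, 4.9694)
after S1 (compose_se3): R=[-0.1050 0.4208 -0.9010; -0.8144 -0.5563 -0.1649; -0.5707 0.7165 0.4011], t=(0.7862, 3.6318, 0.6749)
after S2 (compose_se3): R=[-0.8915 0.2104 -0.4011; -0.3931 0.0806 0.9160; 0.2250 0.9743 0.0108], t=(4.4261, 0.0298, -0.8471)
after S3 (invert_se3): R=[-0.8915 -0.3931 0.2250; 0.2104 0.0806 0.9743; -0.4011 0.9160 0.0108], t=(4.1483, -0.1083, 1.7573)

rotation (euler_zyx) = (2.9098, 0.4128, 1.5590), translation = (4.1483, -0.1083, 1.7573)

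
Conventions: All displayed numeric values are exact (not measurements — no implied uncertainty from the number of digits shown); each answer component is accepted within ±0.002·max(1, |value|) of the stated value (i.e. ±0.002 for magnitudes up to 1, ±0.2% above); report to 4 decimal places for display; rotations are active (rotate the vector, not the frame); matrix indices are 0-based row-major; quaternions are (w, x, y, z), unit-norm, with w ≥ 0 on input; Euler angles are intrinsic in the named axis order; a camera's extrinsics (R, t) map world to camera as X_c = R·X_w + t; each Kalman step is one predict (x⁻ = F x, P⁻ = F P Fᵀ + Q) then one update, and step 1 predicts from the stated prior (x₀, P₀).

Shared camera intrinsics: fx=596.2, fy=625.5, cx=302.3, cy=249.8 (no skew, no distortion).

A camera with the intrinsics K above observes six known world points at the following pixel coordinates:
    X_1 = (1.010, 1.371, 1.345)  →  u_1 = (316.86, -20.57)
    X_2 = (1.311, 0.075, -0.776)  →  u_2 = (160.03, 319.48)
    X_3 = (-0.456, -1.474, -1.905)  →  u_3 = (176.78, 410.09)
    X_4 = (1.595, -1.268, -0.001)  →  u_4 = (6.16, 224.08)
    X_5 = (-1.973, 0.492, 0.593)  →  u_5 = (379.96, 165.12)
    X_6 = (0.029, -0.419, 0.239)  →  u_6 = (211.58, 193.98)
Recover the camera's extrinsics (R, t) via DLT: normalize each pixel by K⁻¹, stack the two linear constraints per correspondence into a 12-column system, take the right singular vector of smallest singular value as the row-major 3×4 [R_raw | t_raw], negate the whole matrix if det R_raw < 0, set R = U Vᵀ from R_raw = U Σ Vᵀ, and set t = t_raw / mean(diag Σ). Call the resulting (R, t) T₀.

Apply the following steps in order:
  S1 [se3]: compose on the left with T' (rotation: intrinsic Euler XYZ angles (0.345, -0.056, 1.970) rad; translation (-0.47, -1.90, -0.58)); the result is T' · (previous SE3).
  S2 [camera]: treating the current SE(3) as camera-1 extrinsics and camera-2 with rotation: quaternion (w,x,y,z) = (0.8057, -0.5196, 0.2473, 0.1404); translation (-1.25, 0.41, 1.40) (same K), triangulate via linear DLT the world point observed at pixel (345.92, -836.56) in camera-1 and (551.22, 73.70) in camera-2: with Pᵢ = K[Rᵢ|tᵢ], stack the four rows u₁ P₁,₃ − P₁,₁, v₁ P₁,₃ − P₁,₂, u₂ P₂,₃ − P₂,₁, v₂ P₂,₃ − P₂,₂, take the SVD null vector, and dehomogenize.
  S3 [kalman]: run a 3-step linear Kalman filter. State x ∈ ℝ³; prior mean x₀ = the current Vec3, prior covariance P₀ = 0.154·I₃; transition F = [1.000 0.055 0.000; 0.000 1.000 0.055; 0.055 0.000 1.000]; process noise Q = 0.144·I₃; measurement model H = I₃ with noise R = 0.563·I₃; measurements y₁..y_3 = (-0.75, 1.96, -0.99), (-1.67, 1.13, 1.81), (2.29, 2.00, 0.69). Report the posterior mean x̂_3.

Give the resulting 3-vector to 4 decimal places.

source (pnp_recover): camera pose = R=[-0.5093 0.8582 -0.0632; 0.0103 -0.0674 -0.9977; -0.8605 -0.5088 0.0255], t=(-0.4799, -0.3000, 5.5196)
after S1 (compose_se3): R=[0.2363 -0.2426 0.9409; -0.1584 0.9458 0.2836; -0.9587 -0.2161 0.1851], t=(-0.3167, -4.0790, 4.5205)
after S2 (triangulate): (1.4925, -1.6350, -0.1949)
after S3 (kf_track): (0.8034, 0.9133, 0.5813)

result = (0.8034, 0.9133, 0.5813)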